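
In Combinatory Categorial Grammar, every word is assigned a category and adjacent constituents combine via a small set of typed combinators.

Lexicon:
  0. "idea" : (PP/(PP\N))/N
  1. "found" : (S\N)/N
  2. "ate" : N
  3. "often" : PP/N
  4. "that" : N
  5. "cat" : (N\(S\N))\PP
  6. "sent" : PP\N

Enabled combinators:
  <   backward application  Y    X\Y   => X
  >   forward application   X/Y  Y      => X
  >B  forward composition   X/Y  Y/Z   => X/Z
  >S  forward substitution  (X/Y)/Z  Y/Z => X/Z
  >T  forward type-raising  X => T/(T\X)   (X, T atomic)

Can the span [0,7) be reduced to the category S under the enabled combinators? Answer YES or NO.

NO

(PP/(PP\N))/N (S\N)/N N PP/N N (N\(S\N))\PP PP\N
CKY chart[0,7] = {(PP/(PP\N))/(N\PP), N/(N\PP), NP/(NP\PP), PP, PP/(PP\PP), S/(S\PP)}; S ∉ chart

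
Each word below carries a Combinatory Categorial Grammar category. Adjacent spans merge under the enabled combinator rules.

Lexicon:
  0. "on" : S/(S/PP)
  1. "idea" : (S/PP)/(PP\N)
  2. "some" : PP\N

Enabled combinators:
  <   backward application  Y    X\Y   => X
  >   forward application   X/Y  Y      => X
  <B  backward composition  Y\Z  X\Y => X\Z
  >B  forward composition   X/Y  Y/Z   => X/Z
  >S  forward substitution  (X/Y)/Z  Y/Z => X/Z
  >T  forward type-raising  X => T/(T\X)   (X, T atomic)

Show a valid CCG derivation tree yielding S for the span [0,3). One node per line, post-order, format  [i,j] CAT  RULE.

[0,1] S/(S/PP)  lex  "on"
[1,2] (S/PP)/(PP\N)  lex  "idea"
[2,3] PP\N  lex  "some"
[1,3] S/PP  >  k=2
[0,3] S  >  k=1

[0,3] S   >
  [0,1] "on" : S/(S/PP)
  [1,3] S/PP   >
    [1,2] "idea" : (S/PP)/(PP\N)
    [2,3] "some" : PP\N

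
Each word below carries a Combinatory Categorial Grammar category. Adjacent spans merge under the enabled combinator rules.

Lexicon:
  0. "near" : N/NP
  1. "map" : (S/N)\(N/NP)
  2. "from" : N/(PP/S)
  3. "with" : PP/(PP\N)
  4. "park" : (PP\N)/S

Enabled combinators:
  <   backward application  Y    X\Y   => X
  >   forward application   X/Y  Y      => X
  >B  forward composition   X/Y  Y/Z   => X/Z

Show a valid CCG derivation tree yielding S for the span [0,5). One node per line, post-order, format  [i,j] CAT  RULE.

[0,1] N/NP  lex  "near"
[1,2] (S/N)\(N/NP)  lex  "map"
[0,2] S/N  <  k=1
[2,3] N/(PP/S)  lex  "from"
[3,4] PP/(PP\N)  lex  "with"
[4,5] (PP\N)/S  lex  "park"
[3,5] PP/S  >B  k=4
[2,5] N  >  k=3
[0,5] S  >  k=2

[0,5] S   >
  [0,2] S/N   <
    [0,1] "near" : N/NP
    [1,2] "map" : (S/N)\(N/NP)
  [2,5] N   >
    [2,3] "from" : N/(PP/S)
    [3,5] PP/S   >B
      [3,4] "with" : PP/(PP\N)
      [4,5] "park" : (PP\N)/S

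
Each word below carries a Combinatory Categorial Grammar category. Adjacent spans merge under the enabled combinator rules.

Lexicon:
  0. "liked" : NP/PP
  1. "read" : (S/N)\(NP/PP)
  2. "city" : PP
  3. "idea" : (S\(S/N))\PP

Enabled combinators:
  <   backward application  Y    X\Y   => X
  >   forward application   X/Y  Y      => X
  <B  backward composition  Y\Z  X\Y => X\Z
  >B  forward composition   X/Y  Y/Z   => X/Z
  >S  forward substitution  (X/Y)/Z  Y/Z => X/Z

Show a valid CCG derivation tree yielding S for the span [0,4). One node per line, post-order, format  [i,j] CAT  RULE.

[0,4] S   <
  [0,2] S/N   <
    [0,1] "liked" : NP/PP
    [1,2] "read" : (S/N)\(NP/PP)
  [2,4] S\(S/N)   <
    [2,3] "city" : PP
    [3,4] "idea" : (S\(S/N))\PP

[0,1] NP/PP  lex  "liked"
[1,2] (S/N)\(NP/PP)  lex  "read"
[0,2] S/N  <  k=1
[2,3] PP  lex  "city"
[3,4] (S\(S/N))\PP  lex  "idea"
[2,4] S\(S/N)  <  k=3
[0,4] S  <  k=2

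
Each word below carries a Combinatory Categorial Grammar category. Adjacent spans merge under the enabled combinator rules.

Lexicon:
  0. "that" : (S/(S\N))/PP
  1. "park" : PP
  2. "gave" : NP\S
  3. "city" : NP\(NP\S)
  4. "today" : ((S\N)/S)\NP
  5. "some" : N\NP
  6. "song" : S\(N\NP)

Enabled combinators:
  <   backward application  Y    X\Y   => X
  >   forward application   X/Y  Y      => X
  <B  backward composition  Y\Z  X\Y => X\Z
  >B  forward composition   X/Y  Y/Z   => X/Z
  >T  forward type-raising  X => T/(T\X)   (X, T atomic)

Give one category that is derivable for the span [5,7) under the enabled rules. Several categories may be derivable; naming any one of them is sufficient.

[0,7] S   >
  [0,2] S/(S\N)   >
    [0,1] "that" : (S/(S\N))/PP
    [1,2] "park" : PP
  [2,7] S\N   >
    [2,5] (S\N)/S   <
      [2,4] NP   <
        [2,3] "gave" : NP\S
        [3,4] "city" : NP\(NP\S)
      [4,5] "today" : ((S\N)/S)\NP
    [5,7] S   <
      [5,6] "some" : N\NP
      [6,7] "song" : S\(N\NP)

S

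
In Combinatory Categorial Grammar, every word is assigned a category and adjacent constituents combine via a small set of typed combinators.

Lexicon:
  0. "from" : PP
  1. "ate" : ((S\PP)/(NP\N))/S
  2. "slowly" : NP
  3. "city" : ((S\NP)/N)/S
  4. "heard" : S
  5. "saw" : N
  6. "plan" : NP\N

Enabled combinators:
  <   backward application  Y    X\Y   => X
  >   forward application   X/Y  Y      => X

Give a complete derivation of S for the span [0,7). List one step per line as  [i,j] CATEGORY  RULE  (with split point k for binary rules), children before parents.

[0,7] S   <
  [0,1] "from" : PP
  [1,7] S\PP   >
    [1,6] (S\PP)/(NP\N)   >
      [1,2] "ate" : ((S\PP)/(NP\N))/S
      [2,6] S   <
        [2,3] "slowly" : NP
        [3,6] S\NP   >
          [3,5] (S\NP)/N   >
            [3,4] "city" : ((S\NP)/N)/S
            [4,5] "heard" : S
          [5,6] "saw" : N
    [6,7] "plan" : NP\N

[0,1] PP  lex  "from"
[1,2] ((S\PP)/(NP\N))/S  lex  "ate"
[2,3] NP  lex  "slowly"
[3,4] ((S\NP)/N)/S  lex  "city"
[4,5] S  lex  "heard"
[3,5] (S\NP)/N  >  k=4
[5,6] N  lex  "saw"
[3,6] S\NP  >  k=5
[2,6] S  <  k=3
[1,6] (S\PP)/(NP\N)  >  k=2
[6,7] NP\N  lex  "plan"
[1,7] S\PP  >  k=6
[0,7] S  <  k=1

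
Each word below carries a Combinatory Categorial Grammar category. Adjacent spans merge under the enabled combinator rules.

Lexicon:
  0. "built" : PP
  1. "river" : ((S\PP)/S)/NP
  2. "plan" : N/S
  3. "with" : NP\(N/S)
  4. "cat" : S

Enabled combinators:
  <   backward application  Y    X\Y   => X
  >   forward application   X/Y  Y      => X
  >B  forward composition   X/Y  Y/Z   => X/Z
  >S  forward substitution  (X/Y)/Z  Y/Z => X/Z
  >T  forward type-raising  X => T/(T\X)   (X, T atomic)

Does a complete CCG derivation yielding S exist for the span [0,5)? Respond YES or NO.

YES

[0,5] S   <
  [0,1] "built" : PP
  [1,5] S\PP   >
    [1,4] (S\PP)/S   >
      [1,2] "river" : ((S\PP)/S)/NP
      [2,4] NP   <
        [2,3] "plan" : N/S
        [3,4] "with" : NP\(N/S)
    [4,5] "cat" : S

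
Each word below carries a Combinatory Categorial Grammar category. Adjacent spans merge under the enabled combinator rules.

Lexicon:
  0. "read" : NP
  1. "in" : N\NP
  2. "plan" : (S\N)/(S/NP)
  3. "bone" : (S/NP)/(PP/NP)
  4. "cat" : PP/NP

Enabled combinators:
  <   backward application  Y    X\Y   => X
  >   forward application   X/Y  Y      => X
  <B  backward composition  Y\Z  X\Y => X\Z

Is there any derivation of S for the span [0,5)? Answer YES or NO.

YES

[0,5] S   <
  [0,2] N   <
    [0,1] "read" : NP
    [1,2] "in" : N\NP
  [2,5] S\N   >
    [2,3] "plan" : (S\N)/(S/NP)
    [3,5] S/NP   >
      [3,4] "bone" : (S/NP)/(PP/NP)
      [4,5] "cat" : PP/NP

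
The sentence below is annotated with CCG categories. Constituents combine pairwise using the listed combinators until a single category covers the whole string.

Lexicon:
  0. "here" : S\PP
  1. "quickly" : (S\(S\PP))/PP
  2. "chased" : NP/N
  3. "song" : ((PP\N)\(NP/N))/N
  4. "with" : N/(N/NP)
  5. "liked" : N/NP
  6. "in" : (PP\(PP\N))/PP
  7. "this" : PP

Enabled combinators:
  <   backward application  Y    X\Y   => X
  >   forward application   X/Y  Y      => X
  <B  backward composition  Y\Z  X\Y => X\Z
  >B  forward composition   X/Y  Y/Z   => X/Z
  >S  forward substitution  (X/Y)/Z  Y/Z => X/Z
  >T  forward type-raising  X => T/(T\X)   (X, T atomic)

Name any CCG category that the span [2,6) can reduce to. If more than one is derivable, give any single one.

PP\N

[0,8] S   <
  [0,1] "here" : S\PP
  [1,8] S\(S\PP)   >
    [1,2] "quickly" : (S\(S\PP))/PP
    [2,8] PP   <
      [2,6] PP\N   <
        [2,3] "chased" : NP/N
        [3,6] (PP\N)\(NP/N)   >
          [3,4] "song" : ((PP\N)\(NP/N))/N
          [4,6] N   >
            [4,5] "with" : N/(N/NP)
            [5,6] "liked" : N/NP
      [6,8] PP\(PP\N)   >
        [6,7] "in" : (PP\(PP\N))/PP
        [7,8] "this" : PP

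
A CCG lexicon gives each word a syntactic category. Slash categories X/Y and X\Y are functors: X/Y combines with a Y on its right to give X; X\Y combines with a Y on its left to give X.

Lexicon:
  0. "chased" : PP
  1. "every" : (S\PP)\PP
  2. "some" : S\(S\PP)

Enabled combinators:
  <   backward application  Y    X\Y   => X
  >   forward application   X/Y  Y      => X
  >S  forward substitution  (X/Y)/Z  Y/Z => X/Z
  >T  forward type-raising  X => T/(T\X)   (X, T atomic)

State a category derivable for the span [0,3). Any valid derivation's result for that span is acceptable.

S

[0,3] S   <
  [0,2] S\PP   <
    [0,1] "chased" : PP
    [1,2] "every" : (S\PP)\PP
  [2,3] "some" : S\(S\PP)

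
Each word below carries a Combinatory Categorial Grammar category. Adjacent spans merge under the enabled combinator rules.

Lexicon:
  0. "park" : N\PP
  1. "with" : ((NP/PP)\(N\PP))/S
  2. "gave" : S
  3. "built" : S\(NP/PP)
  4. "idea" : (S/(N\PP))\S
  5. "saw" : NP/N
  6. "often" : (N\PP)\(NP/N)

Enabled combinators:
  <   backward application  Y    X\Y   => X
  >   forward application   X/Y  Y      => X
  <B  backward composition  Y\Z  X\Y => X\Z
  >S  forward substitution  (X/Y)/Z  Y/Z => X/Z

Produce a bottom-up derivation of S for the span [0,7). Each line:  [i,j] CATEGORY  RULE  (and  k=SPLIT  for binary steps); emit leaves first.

[0,7] S   >
  [0,5] S/(N\PP)   <
    [0,4] S   <
      [0,3] NP/PP   <
        [0,1] "park" : N\PP
        [1,3] (NP/PP)\(N\PP)   >
          [1,2] "with" : ((NP/PP)\(N\PP))/S
          [2,3] "gave" : S
      [3,4] "built" : S\(NP/PP)
    [4,5] "idea" : (S/(N\PP))\S
  [5,7] N\PP   <
    [5,6] "saw" : NP/N
    [6,7] "often" : (N\PP)\(NP/N)

[0,1] N\PP  lex  "park"
[1,2] ((NP/PP)\(N\PP))/S  lex  "with"
[2,3] S  lex  "gave"
[1,3] (NP/PP)\(N\PP)  >  k=2
[0,3] NP/PP  <  k=1
[3,4] S\(NP/PP)  lex  "built"
[0,4] S  <  k=3
[4,5] (S/(N\PP))\S  lex  "idea"
[0,5] S/(N\PP)  <  k=4
[5,6] NP/N  lex  "saw"
[6,7] (N\PP)\(NP/N)  lex  "often"
[5,7] N\PP  <  k=6
[0,7] S  >  k=5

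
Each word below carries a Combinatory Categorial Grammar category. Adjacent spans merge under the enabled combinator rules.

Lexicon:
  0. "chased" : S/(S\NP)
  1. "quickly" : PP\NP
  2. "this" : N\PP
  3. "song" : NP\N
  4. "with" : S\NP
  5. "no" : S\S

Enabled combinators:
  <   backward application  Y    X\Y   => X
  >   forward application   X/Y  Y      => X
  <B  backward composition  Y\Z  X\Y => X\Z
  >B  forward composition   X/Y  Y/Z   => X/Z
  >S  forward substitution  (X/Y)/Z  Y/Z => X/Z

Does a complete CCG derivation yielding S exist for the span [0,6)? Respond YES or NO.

YES

[0,6] S   >
  [0,1] "chased" : S/(S\NP)
  [1,6] S\NP   <B
    [1,2] "quickly" : PP\NP
    [2,6] S\PP   <B
      [2,3] "this" : N\PP
      [3,6] S\N   <B
        [3,4] "song" : NP\N
        [4,6] S\NP   <B
          [4,5] "with" : S\NP
          [5,6] "no" : S\S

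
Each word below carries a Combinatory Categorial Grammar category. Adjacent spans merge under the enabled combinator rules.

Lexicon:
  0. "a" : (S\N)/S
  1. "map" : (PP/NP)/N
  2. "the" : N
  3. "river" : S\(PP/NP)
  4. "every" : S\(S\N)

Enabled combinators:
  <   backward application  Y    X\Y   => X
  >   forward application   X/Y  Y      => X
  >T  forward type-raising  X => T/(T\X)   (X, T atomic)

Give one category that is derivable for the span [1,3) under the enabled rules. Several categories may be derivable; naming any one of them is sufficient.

PP/NP

[0,5] S   <
  [0,4] S\N   >
    [0,1] "a" : (S\N)/S
    [1,4] S   <
      [1,3] PP/NP   >
        [1,2] "map" : (PP/NP)/N
        [2,3] "the" : N
      [3,4] "river" : S\(PP/NP)
  [4,5] "every" : S\(S\N)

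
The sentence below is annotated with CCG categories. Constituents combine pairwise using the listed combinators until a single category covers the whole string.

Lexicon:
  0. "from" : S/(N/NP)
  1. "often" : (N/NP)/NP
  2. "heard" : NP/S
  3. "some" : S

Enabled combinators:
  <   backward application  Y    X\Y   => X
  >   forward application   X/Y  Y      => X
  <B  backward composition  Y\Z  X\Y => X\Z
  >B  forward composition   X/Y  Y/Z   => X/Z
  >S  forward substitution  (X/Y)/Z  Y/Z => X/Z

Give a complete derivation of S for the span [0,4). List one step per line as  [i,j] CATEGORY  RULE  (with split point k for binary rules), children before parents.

[0,1] S/(N/NP)  lex  "from"
[1,2] (N/NP)/NP  lex  "often"
[0,2] S/NP  >B  k=1
[2,3] NP/S  lex  "heard"
[3,4] S  lex  "some"
[2,4] NP  >  k=3
[0,4] S  >  k=2

[0,4] S   >
  [0,2] S/NP   >B
    [0,1] "from" : S/(N/NP)
    [1,2] "often" : (N/NP)/NP
  [2,4] NP   >
    [2,3] "heard" : NP/S
    [3,4] "some" : S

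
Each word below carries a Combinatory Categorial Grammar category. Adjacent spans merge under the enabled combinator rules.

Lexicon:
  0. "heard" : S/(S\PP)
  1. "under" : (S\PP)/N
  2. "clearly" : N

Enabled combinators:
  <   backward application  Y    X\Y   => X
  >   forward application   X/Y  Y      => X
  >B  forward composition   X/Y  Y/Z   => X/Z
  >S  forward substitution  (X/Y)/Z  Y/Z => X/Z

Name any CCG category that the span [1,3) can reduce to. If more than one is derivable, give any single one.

S\PP

[0,3] S   >
  [0,1] "heard" : S/(S\PP)
  [1,3] S\PP   >
    [1,2] "under" : (S\PP)/N
    [2,3] "clearly" : N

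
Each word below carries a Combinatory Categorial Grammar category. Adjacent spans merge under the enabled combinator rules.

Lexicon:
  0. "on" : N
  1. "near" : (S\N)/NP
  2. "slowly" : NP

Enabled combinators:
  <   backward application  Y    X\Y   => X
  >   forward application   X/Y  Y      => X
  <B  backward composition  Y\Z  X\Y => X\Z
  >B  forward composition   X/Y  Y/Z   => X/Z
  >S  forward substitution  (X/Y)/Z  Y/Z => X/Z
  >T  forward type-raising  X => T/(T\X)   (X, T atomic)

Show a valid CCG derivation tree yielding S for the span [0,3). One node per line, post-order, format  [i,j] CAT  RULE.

[0,3] S   >
  [0,1] S/(S\N)   >T
    [0,1] "on" : N
  [1,3] S\N   >
    [1,2] "near" : (S\N)/NP
    [2,3] "slowly" : NP

[0,1] N  lex  "on"
[0,1] S/(S\N)  >T
[1,2] (S\N)/NP  lex  "near"
[2,3] NP  lex  "slowly"
[1,3] S\N  >  k=2
[0,3] S  >  k=1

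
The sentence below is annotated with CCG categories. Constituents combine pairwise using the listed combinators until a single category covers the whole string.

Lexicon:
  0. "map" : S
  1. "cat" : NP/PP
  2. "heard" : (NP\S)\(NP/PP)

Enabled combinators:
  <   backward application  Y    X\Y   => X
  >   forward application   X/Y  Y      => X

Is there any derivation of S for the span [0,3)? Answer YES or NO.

S NP/PP (NP\S)\(NP/PP)
CKY chart[0,3] = {NP}; S ∉ chart

NO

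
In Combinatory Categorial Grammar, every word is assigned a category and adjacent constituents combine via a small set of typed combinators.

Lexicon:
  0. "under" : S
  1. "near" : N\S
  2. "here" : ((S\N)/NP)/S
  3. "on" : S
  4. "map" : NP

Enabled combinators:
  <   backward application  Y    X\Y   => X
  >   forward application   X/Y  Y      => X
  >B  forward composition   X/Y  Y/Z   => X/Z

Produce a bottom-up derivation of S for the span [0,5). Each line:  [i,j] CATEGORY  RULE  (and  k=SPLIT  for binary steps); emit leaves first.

[0,5] S   <
  [0,2] N   <
    [0,1] "under" : S
    [1,2] "near" : N\S
  [2,5] S\N   >
    [2,4] (S\N)/NP   >
      [2,3] "here" : ((S\N)/NP)/S
      [3,4] "on" : S
    [4,5] "map" : NP

[0,1] S  lex  "under"
[1,2] N\S  lex  "near"
[0,2] N  <  k=1
[2,3] ((S\N)/NP)/S  lex  "here"
[3,4] S  lex  "on"
[2,4] (S\N)/NP  >  k=3
[4,5] NP  lex  "map"
[2,5] S\N  >  k=4
[0,5] S  <  k=2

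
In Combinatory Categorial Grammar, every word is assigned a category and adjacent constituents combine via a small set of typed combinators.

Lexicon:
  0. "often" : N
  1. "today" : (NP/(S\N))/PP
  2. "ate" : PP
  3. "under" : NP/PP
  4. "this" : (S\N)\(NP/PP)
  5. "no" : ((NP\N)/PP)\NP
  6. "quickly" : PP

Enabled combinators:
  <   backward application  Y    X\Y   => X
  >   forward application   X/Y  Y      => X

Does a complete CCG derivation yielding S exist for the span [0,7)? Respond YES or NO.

NO

N (NP/(S\N))/PP PP NP/PP (S\N)\(NP/PP) ((NP\N)/PP)\NP PP
CKY chart[0,7] = {NP}; S ∉ chart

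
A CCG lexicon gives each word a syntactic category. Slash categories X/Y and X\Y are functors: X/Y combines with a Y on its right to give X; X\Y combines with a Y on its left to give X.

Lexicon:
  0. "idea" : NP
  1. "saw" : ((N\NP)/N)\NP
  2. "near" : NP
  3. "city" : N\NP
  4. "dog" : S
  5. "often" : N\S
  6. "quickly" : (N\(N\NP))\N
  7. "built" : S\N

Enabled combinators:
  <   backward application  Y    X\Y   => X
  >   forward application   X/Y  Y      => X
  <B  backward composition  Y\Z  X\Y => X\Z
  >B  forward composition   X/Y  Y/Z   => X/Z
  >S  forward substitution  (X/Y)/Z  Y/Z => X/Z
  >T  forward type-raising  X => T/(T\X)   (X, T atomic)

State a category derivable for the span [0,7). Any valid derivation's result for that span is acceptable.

N

[0,8] S   <
  [0,7] N   <
    [0,4] N\NP   >
      [0,2] (N\NP)/N   <
        [0,1] "idea" : NP
        [1,2] "saw" : ((N\NP)/N)\NP
      [2,4] N   <
        [2,3] "near" : NP
        [3,4] "city" : N\NP
    [4,7] N\(N\NP)   <
      [4,6] N   >
        [4,5] N/(N\S)   >T
          [4,5] "dog" : S
        [5,6] "often" : N\S
      [6,7] "quickly" : (N\(N\NP))\N
  [7,8] "built" : S\N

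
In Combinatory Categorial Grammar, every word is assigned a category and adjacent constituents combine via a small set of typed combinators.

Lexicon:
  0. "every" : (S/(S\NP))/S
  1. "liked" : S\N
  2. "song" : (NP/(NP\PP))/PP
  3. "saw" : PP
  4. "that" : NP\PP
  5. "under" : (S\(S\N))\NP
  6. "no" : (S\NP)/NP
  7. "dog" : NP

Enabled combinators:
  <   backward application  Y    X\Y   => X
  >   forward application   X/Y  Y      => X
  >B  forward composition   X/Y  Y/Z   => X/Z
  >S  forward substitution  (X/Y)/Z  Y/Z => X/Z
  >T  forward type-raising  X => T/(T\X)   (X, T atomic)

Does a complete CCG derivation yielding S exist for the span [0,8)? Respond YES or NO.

[0,8] S   >
  [0,6] S/(S\NP)   >
    [0,1] "every" : (S/(S\NP))/S
    [1,6] S   <
      [1,2] "liked" : S\N
      [2,6] S\(S\N)   <
        [2,5] NP   >
          [2,4] NP/(NP\PP)   >
            [2,3] "song" : (NP/(NP\PP))/PP
            [3,4] "saw" : PP
          [4,5] "that" : NP\PP
        [5,6] "under" : (S\(S\N))\NP
  [6,8] S\NP   >
    [6,7] "no" : (S\NP)/NP
    [7,8] "dog" : NP

YES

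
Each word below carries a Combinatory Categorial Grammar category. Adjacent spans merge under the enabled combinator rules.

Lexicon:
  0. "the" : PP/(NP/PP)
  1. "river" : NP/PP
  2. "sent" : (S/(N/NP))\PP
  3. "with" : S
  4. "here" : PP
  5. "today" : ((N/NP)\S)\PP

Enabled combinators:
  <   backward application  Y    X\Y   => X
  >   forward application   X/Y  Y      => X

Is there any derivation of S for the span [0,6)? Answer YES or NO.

[0,6] S   >
  [0,3] S/(N/NP)   <
    [0,2] PP   >
      [0,1] "the" : PP/(NP/PP)
      [1,2] "river" : NP/PP
    [2,3] "sent" : (S/(N/NP))\PP
  [3,6] N/NP   <
    [3,4] "with" : S
    [4,6] (N/NP)\S   <
      [4,5] "here" : PP
      [5,6] "today" : ((N/NP)\S)\PP

YES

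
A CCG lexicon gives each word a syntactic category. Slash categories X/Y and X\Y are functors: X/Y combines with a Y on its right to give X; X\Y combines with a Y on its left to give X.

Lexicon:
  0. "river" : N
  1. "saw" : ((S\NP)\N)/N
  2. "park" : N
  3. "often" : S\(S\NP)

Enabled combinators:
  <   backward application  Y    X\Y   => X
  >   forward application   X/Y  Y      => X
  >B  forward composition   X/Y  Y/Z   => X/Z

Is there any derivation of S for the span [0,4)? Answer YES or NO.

[0,4] S   <
  [0,3] S\NP   <
    [0,1] "river" : N
    [1,3] (S\NP)\N   >
      [1,2] "saw" : ((S\NP)\N)/N
      [2,3] "park" : N
  [3,4] "often" : S\(S\NP)

YES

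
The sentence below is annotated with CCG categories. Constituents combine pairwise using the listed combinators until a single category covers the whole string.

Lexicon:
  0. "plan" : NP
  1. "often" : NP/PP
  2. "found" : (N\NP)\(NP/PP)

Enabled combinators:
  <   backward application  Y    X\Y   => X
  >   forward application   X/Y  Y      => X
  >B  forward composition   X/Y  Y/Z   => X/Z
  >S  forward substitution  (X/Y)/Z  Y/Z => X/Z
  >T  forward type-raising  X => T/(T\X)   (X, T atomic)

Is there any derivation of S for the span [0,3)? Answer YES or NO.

NO

NP NP/PP (N\NP)\(NP/PP)
CKY chart[0,3] = {N, N/(N\N), NP/(NP\N), PP/(PP\N), S/(S\N)}; S ∉ chart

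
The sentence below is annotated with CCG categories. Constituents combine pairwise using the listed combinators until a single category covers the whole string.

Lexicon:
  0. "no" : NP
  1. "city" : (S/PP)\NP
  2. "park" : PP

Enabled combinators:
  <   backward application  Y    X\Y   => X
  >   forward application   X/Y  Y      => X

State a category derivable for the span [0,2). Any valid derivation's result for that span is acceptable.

S/PP

[0,3] S   >
  [0,2] S/PP   <
    [0,1] "no" : NP
    [1,2] "city" : (S/PP)\NP
  [2,3] "park" : PP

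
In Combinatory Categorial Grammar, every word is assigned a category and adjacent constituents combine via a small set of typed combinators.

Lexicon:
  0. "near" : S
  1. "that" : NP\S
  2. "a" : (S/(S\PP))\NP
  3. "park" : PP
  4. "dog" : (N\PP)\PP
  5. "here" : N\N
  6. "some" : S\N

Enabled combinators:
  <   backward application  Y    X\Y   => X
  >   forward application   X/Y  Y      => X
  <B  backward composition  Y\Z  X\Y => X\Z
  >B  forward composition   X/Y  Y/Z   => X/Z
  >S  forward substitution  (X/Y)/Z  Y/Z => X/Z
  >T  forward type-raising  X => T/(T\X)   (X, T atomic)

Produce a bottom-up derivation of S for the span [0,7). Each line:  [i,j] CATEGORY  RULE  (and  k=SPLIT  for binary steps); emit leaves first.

[0,1] S  lex  "near"
[1,2] NP\S  lex  "that"
[0,2] NP  <  k=1
[2,3] (S/(S\PP))\NP  lex  "a"
[0,3] S/(S\PP)  <  k=2
[3,4] PP  lex  "park"
[4,5] (N\PP)\PP  lex  "dog"
[3,5] N\PP  <  k=4
[5,6] N\N  lex  "here"
[3,6] N\PP  <B  k=5
[6,7] S\N  lex  "some"
[3,7] S\PP  <B  k=6
[0,7] S  >  k=3

[0,7] S   >
  [0,3] S/(S\PP)   <
    [0,2] NP   <
      [0,1] "near" : S
      [1,2] "that" : NP\S
    [2,3] "a" : (S/(S\PP))\NP
  [3,7] S\PP   <B
    [3,6] N\PP   <B
      [3,5] N\PP   <
        [3,4] "park" : PP
        [4,5] "dog" : (N\PP)\PP
      [5,6] "here" : N\N
    [6,7] "some" : S\N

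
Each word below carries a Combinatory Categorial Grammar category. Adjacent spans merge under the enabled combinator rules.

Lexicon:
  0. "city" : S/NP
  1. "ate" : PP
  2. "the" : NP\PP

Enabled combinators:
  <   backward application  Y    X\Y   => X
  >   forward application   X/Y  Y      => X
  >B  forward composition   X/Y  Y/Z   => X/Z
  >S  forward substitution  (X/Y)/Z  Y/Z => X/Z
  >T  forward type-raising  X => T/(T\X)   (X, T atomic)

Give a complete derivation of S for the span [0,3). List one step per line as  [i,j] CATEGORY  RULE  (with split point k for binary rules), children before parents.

[0,1] S/NP  lex  "city"
[1,2] PP  lex  "ate"
[2,3] NP\PP  lex  "the"
[1,3] NP  <  k=2
[0,3] S  >  k=1

[0,3] S   >
  [0,1] "city" : S/NP
  [1,3] NP   <
    [1,2] "ate" : PP
    [2,3] "the" : NP\PP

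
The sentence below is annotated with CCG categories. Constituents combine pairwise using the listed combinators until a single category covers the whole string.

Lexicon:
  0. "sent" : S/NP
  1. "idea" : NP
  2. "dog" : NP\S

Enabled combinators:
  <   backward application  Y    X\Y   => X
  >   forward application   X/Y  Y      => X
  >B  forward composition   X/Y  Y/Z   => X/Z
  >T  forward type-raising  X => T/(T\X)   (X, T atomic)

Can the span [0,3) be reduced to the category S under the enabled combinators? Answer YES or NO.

NO

S/NP NP NP\S
CKY chart[0,3] = {N/(N\NP), NP, NP/(NP\NP), PP/(PP\NP), S/(S\NP)}; S ∉ chart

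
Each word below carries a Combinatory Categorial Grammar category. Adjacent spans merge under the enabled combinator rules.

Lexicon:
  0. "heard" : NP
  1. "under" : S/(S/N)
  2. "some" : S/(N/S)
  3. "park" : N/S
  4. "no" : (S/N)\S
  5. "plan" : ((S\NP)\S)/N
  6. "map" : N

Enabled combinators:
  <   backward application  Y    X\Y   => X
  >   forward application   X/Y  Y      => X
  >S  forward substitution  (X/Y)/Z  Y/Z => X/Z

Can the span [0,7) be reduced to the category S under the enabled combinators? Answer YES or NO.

[0,7] S   <
  [0,1] "heard" : NP
  [1,7] S\NP   <
    [1,5] S   >
      [1,2] "under" : S/(S/N)
      [2,5] S/N   <
        [2,4] S   >
          [2,3] "some" : S/(N/S)
          [3,4] "park" : N/S
        [4,5] "no" : (S/N)\S
    [5,7] (S\NP)\S   >
      [5,6] "plan" : ((S\NP)\S)/N
      [6,7] "map" : N

YES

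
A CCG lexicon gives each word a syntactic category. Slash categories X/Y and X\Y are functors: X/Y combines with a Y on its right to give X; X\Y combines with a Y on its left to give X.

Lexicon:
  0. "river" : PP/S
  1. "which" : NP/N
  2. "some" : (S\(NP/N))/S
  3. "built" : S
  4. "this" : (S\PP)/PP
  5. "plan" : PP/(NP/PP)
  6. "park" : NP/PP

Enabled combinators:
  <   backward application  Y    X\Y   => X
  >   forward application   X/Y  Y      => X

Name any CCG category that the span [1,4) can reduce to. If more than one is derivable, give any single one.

[0,7] S   <
  [0,4] PP   >
    [0,1] "river" : PP/S
    [1,4] S   <
      [1,2] "which" : NP/N
      [2,4] S\(NP/N)   >
        [2,3] "some" : (S\(NP/N))/S
        [3,4] "built" : S
  [4,7] S\PP   >
    [4,5] "this" : (S\PP)/PP
    [5,7] PP   >
      [5,6] "plan" : PP/(NP/PP)
      [6,7] "park" : NP/PP

S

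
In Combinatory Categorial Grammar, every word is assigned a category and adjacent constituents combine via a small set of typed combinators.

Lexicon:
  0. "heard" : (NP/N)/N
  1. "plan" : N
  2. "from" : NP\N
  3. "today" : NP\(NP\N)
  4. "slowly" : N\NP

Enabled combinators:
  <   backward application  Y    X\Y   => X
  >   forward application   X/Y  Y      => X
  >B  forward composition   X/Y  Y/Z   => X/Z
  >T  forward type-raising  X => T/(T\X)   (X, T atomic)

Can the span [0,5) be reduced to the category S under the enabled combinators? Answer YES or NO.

NO

(NP/N)/N N NP\N NP\(NP\N) N\NP
CKY chart[0,5] = {N/(N\NP), NP, NP/(NP\NP), NP/(N\N), PP/(PP\NP), S/(S\NP)}; S ∉ chart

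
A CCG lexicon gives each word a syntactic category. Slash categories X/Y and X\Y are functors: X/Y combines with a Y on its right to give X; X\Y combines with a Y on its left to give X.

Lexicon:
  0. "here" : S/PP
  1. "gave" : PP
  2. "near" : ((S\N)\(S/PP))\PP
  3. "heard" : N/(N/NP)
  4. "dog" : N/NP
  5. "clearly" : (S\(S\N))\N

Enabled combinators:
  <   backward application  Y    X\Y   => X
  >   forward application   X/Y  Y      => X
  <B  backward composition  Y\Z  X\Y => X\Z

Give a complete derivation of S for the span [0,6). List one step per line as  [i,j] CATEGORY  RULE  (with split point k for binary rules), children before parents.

[0,6] S   <
  [0,3] S\N   <
    [0,1] "here" : S/PP
    [1,3] (S\N)\(S/PP)   <
      [1,2] "gave" : PP
      [2,3] "near" : ((S\N)\(S/PP))\PP
  [3,6] S\(S\N)   <
    [3,5] N   >
      [3,4] "heard" : N/(N/NP)
      [4,5] "dog" : N/NP
    [5,6] "clearly" : (S\(S\N))\N

[0,1] S/PP  lex  "here"
[1,2] PP  lex  "gave"
[2,3] ((S\N)\(S/PP))\PP  lex  "near"
[1,3] (S\N)\(S/PP)  <  k=2
[0,3] S\N  <  k=1
[3,4] N/(N/NP)  lex  "heard"
[4,5] N/NP  lex  "dog"
[3,5] N  >  k=4
[5,6] (S\(S\N))\N  lex  "clearly"
[3,6] S\(S\N)  <  k=5
[0,6] S  <  k=3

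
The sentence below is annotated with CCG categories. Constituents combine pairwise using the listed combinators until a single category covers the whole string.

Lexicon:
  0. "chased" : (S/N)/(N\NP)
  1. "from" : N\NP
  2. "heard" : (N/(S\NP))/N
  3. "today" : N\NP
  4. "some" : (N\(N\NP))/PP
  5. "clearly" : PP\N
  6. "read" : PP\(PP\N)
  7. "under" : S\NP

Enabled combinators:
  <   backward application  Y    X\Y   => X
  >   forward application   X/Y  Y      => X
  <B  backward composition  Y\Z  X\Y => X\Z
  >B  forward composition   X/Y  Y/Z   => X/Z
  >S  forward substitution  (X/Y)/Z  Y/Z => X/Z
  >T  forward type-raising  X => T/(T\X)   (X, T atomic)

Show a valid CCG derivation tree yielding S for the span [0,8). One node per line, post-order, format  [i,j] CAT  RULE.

[0,8] S   >
  [0,2] S/N   >
    [0,1] "chased" : (S/N)/(N\NP)
    [1,2] "from" : N\NP
  [2,8] N   >
    [2,7] N/(S\NP)   >
      [2,3] "heard" : (N/(S\NP))/N
      [3,7] N   <
        [3,4] "today" : N\NP
        [4,7] N\(N\NP)   >
          [4,5] "some" : (N\(N\NP))/PP
          [5,7] PP   <
            [5,6] "clearly" : PP\N
            [6,7] "read" : PP\(PP\N)
    [7,8] "under" : S\NP

[0,1] (S/N)/(N\NP)  lex  "chased"
[1,2] N\NP  lex  "from"
[0,2] S/N  >  k=1
[2,3] (N/(S\NP))/N  lex  "heard"
[3,4] N\NP  lex  "today"
[4,5] (N\(N\NP))/PP  lex  "some"
[5,6] PP\N  lex  "clearly"
[6,7] PP\(PP\N)  lex  "read"
[5,7] PP  <  k=6
[4,7] N\(N\NP)  >  k=5
[3,7] N  <  k=4
[2,7] N/(S\NP)  >  k=3
[7,8] S\NP  lex  "under"
[2,8] N  >  k=7
[0,8] S  >  k=2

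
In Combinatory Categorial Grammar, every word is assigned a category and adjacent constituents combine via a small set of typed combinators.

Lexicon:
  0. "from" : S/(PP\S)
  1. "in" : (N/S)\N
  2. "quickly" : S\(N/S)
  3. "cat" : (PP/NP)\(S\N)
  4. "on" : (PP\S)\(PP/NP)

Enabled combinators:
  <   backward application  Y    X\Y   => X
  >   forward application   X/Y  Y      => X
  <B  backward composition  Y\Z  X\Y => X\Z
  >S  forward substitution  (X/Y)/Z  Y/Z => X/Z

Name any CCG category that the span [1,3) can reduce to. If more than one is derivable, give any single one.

S\N

[0,5] S   >
  [0,1] "from" : S/(PP\S)
  [1,5] PP\S   <
    [1,4] PP/NP   <
      [1,3] S\N   <B
        [1,2] "in" : (N/S)\N
        [2,3] "quickly" : S\(N/S)
      [3,4] "cat" : (PP/NP)\(S\N)
    [4,5] "on" : (PP\S)\(PP/NP)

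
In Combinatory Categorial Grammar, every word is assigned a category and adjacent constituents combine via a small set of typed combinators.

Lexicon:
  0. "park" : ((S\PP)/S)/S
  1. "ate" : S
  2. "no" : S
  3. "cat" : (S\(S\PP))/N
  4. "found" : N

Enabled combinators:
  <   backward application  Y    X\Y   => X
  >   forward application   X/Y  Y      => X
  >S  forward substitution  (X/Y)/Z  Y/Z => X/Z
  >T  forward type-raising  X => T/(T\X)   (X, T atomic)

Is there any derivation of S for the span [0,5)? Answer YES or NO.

YES

[0,5] S   <
  [0,3] S\PP   >
    [0,2] (S\PP)/S   >
      [0,1] "park" : ((S\PP)/S)/S
      [1,2] "ate" : S
    [2,3] "no" : S
  [3,5] S\(S\PP)   >
    [3,4] "cat" : (S\(S\PP))/N
    [4,5] "found" : N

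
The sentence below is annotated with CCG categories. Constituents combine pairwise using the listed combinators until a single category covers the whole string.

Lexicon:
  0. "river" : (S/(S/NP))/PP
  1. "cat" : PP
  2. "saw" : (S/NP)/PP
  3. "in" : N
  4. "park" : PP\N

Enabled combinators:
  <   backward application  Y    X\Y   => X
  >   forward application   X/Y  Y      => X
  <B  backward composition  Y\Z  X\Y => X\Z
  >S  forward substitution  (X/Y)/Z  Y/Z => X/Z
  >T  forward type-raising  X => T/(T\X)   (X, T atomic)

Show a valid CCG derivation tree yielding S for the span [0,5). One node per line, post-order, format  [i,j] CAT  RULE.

[0,5] S   >
  [0,2] S/(S/NP)   >
    [0,1] "river" : (S/(S/NP))/PP
    [1,2] "cat" : PP
  [2,5] S/NP   >
    [2,3] "saw" : (S/NP)/PP
    [3,5] PP   >
      [3,4] PP/(PP\N)   >T
        [3,4] "in" : N
      [4,5] "park" : PP\N

[0,1] (S/(S/NP))/PP  lex  "river"
[1,2] PP  lex  "cat"
[0,2] S/(S/NP)  >  k=1
[2,3] (S/NP)/PP  lex  "saw"
[3,4] N  lex  "in"
[3,4] PP/(PP\N)  >T
[4,5] PP\N  lex  "park"
[3,5] PP  >  k=4
[2,5] S/NP  >  k=3
[0,5] S  >  k=2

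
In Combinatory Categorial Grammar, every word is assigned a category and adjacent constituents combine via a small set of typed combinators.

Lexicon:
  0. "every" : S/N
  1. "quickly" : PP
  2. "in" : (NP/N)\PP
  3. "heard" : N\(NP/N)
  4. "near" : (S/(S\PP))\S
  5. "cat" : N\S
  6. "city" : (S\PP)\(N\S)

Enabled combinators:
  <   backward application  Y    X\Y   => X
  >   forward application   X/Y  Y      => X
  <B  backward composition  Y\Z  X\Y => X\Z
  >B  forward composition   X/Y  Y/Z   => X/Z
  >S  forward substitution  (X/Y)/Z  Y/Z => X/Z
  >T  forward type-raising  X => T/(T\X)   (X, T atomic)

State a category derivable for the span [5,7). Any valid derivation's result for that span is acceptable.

[0,7] S   >
  [0,5] S/(S\PP)   <
    [0,4] S   >
      [0,1] "every" : S/N
      [1,4] N   <
        [1,3] NP/N   <
          [1,2] "quickly" : PP
          [2,3] "in" : (NP/N)\PP
        [3,4] "heard" : N\(NP/N)
    [4,5] "near" : (S/(S\PP))\S
  [5,7] S\PP   <
    [5,6] "cat" : N\S
    [6,7] "city" : (S\PP)\(N\S)

S\PP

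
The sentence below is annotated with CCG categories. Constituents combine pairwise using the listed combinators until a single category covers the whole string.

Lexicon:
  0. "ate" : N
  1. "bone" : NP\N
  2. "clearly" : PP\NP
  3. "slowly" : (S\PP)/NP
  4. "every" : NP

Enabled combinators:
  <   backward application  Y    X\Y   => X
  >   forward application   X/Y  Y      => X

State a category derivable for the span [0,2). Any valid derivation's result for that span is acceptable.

[0,5] S   <
  [0,3] PP   <
    [0,2] NP   <
      [0,1] "ate" : N
      [1,2] "bone" : NP\N
    [2,3] "clearly" : PP\NP
  [3,5] S\PP   >
    [3,4] "slowly" : (S\PP)/NP
    [4,5] "every" : NP

NP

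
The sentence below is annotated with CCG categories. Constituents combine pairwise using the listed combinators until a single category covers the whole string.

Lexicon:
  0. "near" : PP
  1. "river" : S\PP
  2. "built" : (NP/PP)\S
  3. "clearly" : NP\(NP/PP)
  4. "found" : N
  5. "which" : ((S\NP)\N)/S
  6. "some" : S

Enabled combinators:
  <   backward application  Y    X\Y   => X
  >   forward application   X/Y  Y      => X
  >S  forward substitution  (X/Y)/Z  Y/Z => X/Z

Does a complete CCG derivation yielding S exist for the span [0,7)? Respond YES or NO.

[0,7] S   <
  [0,4] NP   <
    [0,3] NP/PP   <
      [0,2] S   <
        [0,1] "near" : PP
        [1,2] "river" : S\PP
      [2,3] "built" : (NP/PP)\S
    [3,4] "clearly" : NP\(NP/PP)
  [4,7] S\NP   <
    [4,5] "found" : N
    [5,7] (S\NP)\N   >
      [5,6] "which" : ((S\NP)\N)/S
      [6,7] "some" : S

YES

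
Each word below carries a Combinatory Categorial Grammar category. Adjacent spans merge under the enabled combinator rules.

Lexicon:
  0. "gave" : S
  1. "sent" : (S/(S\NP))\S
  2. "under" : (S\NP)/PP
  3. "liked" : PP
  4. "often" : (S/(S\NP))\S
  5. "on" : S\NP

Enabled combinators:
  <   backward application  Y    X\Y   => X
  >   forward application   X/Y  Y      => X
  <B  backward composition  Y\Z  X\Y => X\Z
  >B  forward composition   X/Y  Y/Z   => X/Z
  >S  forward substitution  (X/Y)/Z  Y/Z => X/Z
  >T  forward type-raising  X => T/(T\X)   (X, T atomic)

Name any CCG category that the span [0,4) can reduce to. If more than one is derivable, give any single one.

S

[0,6] S   >
  [0,5] S/(S\NP)   <
    [0,4] S   >
      [0,2] S/(S\NP)   <
        [0,1] "gave" : S
        [1,2] "sent" : (S/(S\NP))\S
      [2,4] S\NP   >
        [2,3] "under" : (S\NP)/PP
        [3,4] "liked" : PP
    [4,5] "often" : (S/(S\NP))\S
  [5,6] "on" : S\NP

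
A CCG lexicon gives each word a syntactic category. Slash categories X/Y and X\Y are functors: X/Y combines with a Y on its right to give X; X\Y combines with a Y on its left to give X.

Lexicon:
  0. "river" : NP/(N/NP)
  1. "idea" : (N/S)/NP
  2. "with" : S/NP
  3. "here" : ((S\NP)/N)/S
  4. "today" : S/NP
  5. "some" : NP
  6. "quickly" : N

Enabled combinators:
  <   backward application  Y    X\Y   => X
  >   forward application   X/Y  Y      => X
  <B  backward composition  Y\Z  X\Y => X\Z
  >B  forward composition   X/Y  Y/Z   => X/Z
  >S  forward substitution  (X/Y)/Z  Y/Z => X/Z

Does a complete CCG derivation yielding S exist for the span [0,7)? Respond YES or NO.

YES

[0,7] S   <
  [0,3] NP   >
    [0,1] "river" : NP/(N/NP)
    [1,3] N/NP   >S
      [1,2] "idea" : (N/S)/NP
      [2,3] "with" : S/NP
  [3,7] S\NP   >
    [3,6] (S\NP)/N   >
      [3,4] "here" : ((S\NP)/N)/S
      [4,6] S   >
        [4,5] "today" : S/NP
        [5,6] "some" : NP
    [6,7] "quickly" : N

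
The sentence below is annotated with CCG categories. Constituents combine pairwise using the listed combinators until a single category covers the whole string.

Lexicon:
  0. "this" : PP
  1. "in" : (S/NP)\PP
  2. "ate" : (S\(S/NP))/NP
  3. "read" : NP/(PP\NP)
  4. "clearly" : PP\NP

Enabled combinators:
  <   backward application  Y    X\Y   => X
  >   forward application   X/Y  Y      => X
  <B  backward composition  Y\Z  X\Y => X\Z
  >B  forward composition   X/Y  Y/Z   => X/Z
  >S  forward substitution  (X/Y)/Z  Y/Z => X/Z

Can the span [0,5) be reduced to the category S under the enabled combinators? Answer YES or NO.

[0,5] S   <
  [0,1] "this" : PP
  [1,5] S\PP   <B
    [1,2] "in" : (S/NP)\PP
    [2,5] S\(S/NP)   >
      [2,3] "ate" : (S\(S/NP))/NP
      [3,5] NP   >
        [3,4] "read" : NP/(PP\NP)
        [4,5] "clearly" : PP\NP

YES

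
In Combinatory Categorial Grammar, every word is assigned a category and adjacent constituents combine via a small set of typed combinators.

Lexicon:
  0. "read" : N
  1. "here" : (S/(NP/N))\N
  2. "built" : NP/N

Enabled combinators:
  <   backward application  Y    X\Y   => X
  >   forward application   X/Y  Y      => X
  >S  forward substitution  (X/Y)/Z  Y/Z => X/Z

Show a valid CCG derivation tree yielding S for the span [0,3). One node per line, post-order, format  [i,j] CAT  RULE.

[0,3] S   >
  [0,2] S/(NP/N)   <
    [0,1] "read" : N
    [1,2] "here" : (S/(NP/N))\N
  [2,3] "built" : NP/N

[0,1] N  lex  "read"
[1,2] (S/(NP/N))\N  lex  "here"
[0,2] S/(NP/N)  <  k=1
[2,3] NP/N  lex  "built"
[0,3] S  >  k=2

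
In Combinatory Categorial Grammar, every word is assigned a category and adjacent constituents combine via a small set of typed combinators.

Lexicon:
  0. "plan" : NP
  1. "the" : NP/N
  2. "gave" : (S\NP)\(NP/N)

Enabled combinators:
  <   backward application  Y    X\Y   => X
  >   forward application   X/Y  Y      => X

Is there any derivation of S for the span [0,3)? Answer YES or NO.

[0,3] S   <
  [0,1] "plan" : NP
  [1,3] S\NP   <
    [1,2] "the" : NP/N
    [2,3] "gave" : (S\NP)\(NP/N)

YES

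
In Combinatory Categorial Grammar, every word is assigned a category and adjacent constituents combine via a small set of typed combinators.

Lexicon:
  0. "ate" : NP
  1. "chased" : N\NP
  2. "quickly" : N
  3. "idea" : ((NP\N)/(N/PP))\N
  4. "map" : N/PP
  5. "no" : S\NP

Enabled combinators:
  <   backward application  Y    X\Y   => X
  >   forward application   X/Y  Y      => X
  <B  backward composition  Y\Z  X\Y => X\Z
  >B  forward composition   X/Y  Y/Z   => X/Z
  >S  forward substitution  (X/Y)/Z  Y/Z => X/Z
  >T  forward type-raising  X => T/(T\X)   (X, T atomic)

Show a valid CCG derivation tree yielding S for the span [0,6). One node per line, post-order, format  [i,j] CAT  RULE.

[0,6] S   <
  [0,2] N   >
    [0,1] N/(N\NP)   >T
      [0,1] "ate" : NP
    [1,2] "chased" : N\NP
  [2,6] S\N   <B
    [2,5] NP\N   >
      [2,4] (NP\N)/(N/PP)   <
        [2,3] "quickly" : N
        [3,4] "idea" : ((NP\N)/(N/PP))\N
      [4,5] "map" : N/PP
    [5,6] "no" : S\NP

[0,1] NP  lex  "ate"
[0,1] N/(N\NP)  >T
[1,2] N\NP  lex  "chased"
[0,2] N  >  k=1
[2,3] N  lex  "quickly"
[3,4] ((NP\N)/(N/PP))\N  lex  "idea"
[2,4] (NP\N)/(N/PP)  <  k=3
[4,5] N/PP  lex  "map"
[2,5] NP\N  >  k=4
[5,6] S\NP  lex  "no"
[2,6] S\N  <B  k=5
[0,6] S  <  k=2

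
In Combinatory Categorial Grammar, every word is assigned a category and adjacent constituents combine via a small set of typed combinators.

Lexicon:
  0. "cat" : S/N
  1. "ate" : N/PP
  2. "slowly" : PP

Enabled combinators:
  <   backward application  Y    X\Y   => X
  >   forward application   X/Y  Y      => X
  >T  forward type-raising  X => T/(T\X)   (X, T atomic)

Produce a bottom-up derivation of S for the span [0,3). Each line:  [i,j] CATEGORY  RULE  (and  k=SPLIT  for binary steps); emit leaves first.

[0,1] S/N  lex  "cat"
[1,2] N/PP  lex  "ate"
[2,3] PP  lex  "slowly"
[1,3] N  >  k=2
[0,3] S  >  k=1

[0,3] S   >
  [0,1] "cat" : S/N
  [1,3] N   >
    [1,2] "ate" : N/PP
    [2,3] "slowly" : PP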